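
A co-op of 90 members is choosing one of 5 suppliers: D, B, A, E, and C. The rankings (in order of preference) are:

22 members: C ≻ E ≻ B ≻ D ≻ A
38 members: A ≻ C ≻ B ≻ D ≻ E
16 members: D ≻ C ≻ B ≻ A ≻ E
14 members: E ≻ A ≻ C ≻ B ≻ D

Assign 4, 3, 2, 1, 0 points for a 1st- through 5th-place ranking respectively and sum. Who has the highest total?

C

D: 22·1 + 38·1 + 16·4 + 14·0 = 124
B: 22·2 + 38·2 + 16·2 + 14·1 = 166
A: 22·0 + 38·4 + 16·1 + 14·3 = 210
E: 22·3 + 38·0 + 16·0 + 14·4 = 122
C: 22·4 + 38·3 + 16·3 + 14·2 = 278
C has the highest Borda score (278).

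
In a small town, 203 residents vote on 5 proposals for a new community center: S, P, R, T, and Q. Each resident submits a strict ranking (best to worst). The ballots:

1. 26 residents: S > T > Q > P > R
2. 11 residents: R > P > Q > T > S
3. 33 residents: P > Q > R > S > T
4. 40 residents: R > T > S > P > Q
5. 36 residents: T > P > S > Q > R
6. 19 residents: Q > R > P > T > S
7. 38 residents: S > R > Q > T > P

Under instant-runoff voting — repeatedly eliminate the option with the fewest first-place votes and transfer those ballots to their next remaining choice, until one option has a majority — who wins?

R

Round 1: S 64, P 33, R 51, T 36, Q 19. Eliminate Q.
Round 2: S 64, P 33, R 70, T 36. Eliminate P.
Round 3: S 64, R 103, T 36. R has a majority.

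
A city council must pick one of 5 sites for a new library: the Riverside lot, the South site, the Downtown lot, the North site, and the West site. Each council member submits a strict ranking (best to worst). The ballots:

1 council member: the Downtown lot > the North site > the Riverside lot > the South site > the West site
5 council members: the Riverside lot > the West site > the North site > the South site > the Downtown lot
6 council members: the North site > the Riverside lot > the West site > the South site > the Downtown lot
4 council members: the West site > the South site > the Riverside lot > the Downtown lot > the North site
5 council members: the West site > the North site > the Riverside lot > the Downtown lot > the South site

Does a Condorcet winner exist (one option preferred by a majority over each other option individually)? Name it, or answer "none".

none

Checking pairwise contests:
the North site beats the Riverside lot 12–9.
the Riverside lot beats the South site 17–4.
the Riverside lot beats the Downtown lot 20–1.
the West site beats the North site 14–7.
the Riverside lot beats the West site 12–9.
Every option loses at least one head-to-head, so there is no Condorcet winner.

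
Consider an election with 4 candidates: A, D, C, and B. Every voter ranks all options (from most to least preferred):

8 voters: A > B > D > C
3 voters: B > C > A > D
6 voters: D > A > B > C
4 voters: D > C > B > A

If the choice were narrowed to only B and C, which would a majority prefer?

Voters preferring B to C: 17; preferring C to B: 4.
B wins the head-to-head.

B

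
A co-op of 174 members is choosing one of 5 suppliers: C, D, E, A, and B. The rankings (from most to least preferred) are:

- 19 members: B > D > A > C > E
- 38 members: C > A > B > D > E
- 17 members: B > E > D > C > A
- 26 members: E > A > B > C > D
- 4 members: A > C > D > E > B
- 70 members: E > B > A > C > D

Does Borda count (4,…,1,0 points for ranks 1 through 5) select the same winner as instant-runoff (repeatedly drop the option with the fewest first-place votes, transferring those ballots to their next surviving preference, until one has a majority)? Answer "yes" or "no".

no

Borda — scores: C 296, D 137, E 439, A 386, B 482. Winner: B.
Instant-runoff — R1 C 38, D 0, E 96, A 4, B 36 (E winner). Winner: E.
The two methods disagree.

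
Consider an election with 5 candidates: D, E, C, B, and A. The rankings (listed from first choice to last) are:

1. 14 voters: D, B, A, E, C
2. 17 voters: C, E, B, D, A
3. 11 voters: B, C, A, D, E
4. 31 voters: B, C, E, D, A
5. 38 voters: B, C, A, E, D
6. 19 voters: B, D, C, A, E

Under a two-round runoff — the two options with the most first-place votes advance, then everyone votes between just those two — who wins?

Round 1 first-place votes: D 14, E 0, C 17, B 99, A 0.
B and C advance.
Runoff: B is preferred to C by 113 voters; C by 17.
B wins the runoff.

B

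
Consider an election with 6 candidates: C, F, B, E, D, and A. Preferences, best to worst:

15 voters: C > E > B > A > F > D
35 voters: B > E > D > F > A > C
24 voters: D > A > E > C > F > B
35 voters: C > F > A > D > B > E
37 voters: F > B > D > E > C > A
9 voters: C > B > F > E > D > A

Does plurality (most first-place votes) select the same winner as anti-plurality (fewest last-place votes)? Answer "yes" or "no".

no

Plurality — first-place votes: C 59, F 37, B 35, E 0, D 24, A 0. Winner: C.
Anti-plurality — last-place votes: C 35, F 0, B 24, E 35, D 15, A 46. Winner: F.
The two methods disagree.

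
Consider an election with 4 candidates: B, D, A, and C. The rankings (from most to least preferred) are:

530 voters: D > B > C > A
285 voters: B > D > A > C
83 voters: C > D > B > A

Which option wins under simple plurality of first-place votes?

D

First-place votes: B 285, D 530, A 0, C 83.
D has the most first-place votes.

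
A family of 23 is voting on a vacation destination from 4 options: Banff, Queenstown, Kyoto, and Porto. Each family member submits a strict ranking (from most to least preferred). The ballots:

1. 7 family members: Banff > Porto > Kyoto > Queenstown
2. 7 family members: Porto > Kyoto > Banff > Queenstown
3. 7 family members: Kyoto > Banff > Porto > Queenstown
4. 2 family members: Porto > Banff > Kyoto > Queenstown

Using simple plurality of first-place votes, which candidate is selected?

First-place votes: Banff 7, Queenstown 0, Kyoto 7, Porto 9.
Porto has the most first-place votes.

Porto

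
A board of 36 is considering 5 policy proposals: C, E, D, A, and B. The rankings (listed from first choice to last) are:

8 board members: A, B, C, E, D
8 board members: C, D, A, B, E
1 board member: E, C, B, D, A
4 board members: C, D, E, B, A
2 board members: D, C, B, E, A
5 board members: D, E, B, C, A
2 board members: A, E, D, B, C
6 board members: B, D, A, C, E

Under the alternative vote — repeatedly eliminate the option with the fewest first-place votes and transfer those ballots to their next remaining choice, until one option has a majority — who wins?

C

Round 1: C 12, E 1, D 7, A 10, B 6. Eliminate E.
Round 2: C 13, D 7, A 10, B 6. Eliminate B.
Round 3: C 13, D 13, A 10. Eliminate A.
Round 4: C 21, D 15. C has a majority.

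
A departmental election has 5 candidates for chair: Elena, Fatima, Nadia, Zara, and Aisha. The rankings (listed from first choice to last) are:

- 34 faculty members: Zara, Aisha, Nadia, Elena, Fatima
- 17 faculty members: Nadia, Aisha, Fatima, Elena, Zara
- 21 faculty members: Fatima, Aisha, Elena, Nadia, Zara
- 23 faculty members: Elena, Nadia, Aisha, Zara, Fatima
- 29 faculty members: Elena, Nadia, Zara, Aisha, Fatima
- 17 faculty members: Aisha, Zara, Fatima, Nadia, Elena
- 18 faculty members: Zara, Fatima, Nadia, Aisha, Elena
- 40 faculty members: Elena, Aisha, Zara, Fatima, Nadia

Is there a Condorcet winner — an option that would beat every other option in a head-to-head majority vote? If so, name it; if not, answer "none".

Aisha

Aisha vs Elena: 107–92 for Aisha.
Aisha vs Fatima: 160–39 for Aisha.
Aisha vs Nadia: 112–87 for Aisha.
Aisha vs Zara: 118–81 for Aisha.
Aisha beats every other option head-to-head.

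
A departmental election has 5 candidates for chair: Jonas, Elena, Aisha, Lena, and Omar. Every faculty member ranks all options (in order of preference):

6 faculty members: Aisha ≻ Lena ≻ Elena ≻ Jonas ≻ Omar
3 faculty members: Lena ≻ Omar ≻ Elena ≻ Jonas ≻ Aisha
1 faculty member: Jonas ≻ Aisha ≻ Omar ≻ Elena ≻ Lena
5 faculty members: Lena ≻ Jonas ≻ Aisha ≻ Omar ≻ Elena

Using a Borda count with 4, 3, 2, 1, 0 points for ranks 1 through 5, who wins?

Lena

Jonas: 6·1 + 3·1 + 1·4 + 5·3 = 28
Elena: 6·2 + 3·2 + 1·1 + 5·0 = 19
Aisha: 6·4 + 3·0 + 1·3 + 5·2 = 37
Lena: 6·3 + 3·4 + 1·0 + 5·4 = 50
Omar: 6·0 + 3·3 + 1·2 + 5·1 = 16
Lena has the highest Borda score (50).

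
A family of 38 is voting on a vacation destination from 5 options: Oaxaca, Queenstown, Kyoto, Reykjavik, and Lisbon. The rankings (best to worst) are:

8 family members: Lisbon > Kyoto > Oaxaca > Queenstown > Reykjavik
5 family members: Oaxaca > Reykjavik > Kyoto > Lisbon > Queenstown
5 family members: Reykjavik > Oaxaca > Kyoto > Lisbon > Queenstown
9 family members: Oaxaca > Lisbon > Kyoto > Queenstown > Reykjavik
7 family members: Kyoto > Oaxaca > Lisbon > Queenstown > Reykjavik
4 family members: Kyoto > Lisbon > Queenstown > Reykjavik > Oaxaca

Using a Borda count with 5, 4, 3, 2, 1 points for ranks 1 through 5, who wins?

Oaxaca

Oaxaca: 8·3 + 5·5 + 5·4 + 9·5 + 7·4 + 4·1 = 146
Queenstown: 8·2 + 5·1 + 5·1 + 9·2 + 7·2 + 4·3 = 70
Kyoto: 8·4 + 5·3 + 5·3 + 9·3 + 7·5 + 4·5 = 144
Reykjavik: 8·1 + 5·4 + 5·5 + 9·1 + 7·1 + 4·2 = 77
Lisbon: 8·5 + 5·2 + 5·2 + 9·4 + 7·3 + 4·4 = 133
Oaxaca has the highest Borda score (146).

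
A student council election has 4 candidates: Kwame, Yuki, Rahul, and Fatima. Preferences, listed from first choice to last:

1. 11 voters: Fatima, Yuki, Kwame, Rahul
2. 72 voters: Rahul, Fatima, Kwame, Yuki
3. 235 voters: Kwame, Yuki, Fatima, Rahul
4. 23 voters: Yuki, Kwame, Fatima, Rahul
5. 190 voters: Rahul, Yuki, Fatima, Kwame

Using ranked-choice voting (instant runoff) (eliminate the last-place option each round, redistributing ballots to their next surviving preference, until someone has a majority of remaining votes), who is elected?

Kwame

Round 1: Kwame 235, Yuki 23, Rahul 262, Fatima 11. Eliminate Fatima.
Round 2: Kwame 235, Yuki 34, Rahul 262. Eliminate Yuki.
Round 3: Kwame 269, Rahul 262. Kwame has a majority.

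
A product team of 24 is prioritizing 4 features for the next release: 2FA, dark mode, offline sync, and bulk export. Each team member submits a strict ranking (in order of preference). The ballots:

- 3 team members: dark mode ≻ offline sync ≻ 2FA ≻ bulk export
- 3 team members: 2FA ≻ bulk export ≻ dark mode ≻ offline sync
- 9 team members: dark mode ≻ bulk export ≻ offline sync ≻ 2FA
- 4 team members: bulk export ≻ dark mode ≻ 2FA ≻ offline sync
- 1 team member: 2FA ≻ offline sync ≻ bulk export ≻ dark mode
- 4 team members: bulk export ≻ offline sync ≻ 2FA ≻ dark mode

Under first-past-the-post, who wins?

dark mode

First-place votes: 2FA 4, dark mode 12, offline sync 0, bulk export 8.
dark mode has the most first-place votes.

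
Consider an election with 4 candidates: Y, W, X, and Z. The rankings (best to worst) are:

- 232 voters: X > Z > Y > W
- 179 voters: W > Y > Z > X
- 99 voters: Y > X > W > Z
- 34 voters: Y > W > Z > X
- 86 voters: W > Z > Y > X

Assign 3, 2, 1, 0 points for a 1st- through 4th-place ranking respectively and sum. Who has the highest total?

Y: 232·1 + 179·2 + 99·3 + 34·3 + 86·1 = 1075
W: 232·0 + 179·3 + 99·1 + 34·2 + 86·3 = 962
X: 232·3 + 179·0 + 99·2 + 34·0 + 86·0 = 894
Z: 232·2 + 179·1 + 99·0 + 34·1 + 86·2 = 849
Y has the highest Borda score (1075).

Y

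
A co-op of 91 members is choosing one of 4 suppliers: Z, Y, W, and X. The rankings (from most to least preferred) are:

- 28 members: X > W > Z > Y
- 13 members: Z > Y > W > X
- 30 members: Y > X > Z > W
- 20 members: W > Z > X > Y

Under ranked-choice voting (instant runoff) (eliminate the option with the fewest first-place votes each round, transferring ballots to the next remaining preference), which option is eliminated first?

Z

Round 1: Z 13, Y 30, W 20, X 28. Eliminate Z.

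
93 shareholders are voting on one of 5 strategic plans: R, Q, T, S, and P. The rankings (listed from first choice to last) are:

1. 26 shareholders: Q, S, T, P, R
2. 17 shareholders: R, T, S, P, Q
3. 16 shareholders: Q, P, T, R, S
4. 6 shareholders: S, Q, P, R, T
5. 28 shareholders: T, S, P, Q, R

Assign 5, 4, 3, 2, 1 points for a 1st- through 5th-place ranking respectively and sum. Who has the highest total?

R: 26·1 + 17·5 + 16·2 + 6·2 + 28·1 = 183
Q: 26·5 + 17·1 + 16·5 + 6·4 + 28·2 = 307
T: 26·3 + 17·4 + 16·3 + 6·1 + 28·5 = 340
S: 26·4 + 17·3 + 16·1 + 6·5 + 28·4 = 313
P: 26·2 + 17·2 + 16·4 + 6·3 + 28·3 = 252
T has the highest Borda score (340).

T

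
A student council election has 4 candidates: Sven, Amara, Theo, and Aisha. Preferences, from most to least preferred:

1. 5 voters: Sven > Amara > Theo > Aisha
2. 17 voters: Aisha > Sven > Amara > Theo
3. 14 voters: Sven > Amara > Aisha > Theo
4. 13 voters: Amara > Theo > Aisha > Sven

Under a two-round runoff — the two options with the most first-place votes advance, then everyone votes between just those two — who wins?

Aisha

Round 1 first-place votes: Sven 19, Amara 13, Theo 0, Aisha 17.
Sven and Aisha advance.
Runoff: Sven is preferred to Aisha by 19 voters; Aisha by 30.
Aisha wins the runoff.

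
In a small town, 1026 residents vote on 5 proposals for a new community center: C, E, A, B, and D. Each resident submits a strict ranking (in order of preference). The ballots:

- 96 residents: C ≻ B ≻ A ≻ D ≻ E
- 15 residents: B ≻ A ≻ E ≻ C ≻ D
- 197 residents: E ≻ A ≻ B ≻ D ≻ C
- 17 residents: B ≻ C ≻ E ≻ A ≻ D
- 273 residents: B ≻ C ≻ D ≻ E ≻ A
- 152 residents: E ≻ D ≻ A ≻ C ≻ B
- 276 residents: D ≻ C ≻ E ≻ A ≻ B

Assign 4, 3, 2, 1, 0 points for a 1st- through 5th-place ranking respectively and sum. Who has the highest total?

C: 96·4 + 15·1 + 197·0 + 17·3 + 273·3 + 152·1 + 276·3 = 2249
E: 96·0 + 15·2 + 197·4 + 17·2 + 273·1 + 152·4 + 276·2 = 2285
A: 96·2 + 15·3 + 197·3 + 17·1 + 273·0 + 152·2 + 276·1 = 1425
B: 96·3 + 15·4 + 197·2 + 17·4 + 273·4 + 152·0 + 276·0 = 1902
D: 96·1 + 15·0 + 197·1 + 17·0 + 273·2 + 152·3 + 276·4 = 2399
D has the highest Borda score (2399).

D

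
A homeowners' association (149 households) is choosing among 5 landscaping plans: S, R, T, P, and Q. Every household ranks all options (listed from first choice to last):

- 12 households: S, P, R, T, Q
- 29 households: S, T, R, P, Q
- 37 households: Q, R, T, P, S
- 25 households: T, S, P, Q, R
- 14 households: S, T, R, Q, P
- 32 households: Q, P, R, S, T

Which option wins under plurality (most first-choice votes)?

Q

First-place votes: S 55, R 0, T 25, P 0, Q 69.
Q has the most first-place votes.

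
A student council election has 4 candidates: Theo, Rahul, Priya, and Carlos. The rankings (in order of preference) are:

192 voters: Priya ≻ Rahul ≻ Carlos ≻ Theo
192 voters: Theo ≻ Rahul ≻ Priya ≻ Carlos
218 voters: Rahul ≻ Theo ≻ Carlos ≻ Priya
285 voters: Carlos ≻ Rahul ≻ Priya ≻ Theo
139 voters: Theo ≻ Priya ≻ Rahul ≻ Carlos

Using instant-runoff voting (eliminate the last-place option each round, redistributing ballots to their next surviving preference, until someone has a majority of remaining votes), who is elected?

Round 1: Theo 331, Rahul 218, Priya 192, Carlos 285. Eliminate Priya.
Round 2: Theo 331, Rahul 410, Carlos 285. Eliminate Carlos.
Round 3: Theo 331, Rahul 695. Rahul has a majority.

Rahul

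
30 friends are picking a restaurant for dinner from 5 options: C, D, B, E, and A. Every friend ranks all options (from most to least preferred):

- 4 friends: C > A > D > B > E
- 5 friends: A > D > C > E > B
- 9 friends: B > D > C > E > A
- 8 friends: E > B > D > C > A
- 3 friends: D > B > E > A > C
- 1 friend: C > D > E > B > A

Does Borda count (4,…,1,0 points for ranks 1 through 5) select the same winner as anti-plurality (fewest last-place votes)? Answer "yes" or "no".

yes

Borda — scores: C 56, D 81, B 74, E 54, A 35. Winner: D.
Anti-plurality — last-place votes: C 3, D 0, B 5, E 4, A 18. Winner: D.
The two methods agree.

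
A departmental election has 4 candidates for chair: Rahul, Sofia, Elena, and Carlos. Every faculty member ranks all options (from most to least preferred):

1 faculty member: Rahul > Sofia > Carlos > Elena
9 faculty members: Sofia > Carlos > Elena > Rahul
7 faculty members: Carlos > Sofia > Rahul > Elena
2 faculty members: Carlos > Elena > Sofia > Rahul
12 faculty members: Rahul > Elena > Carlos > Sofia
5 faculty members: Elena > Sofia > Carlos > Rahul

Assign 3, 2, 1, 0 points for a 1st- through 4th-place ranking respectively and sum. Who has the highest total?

Carlos

Rahul: 1·3 + 9·0 + 7·1 + 2·0 + 12·3 + 5·0 = 46
Sofia: 1·2 + 9·3 + 7·2 + 2·1 + 12·0 + 5·2 = 55
Elena: 1·0 + 9·1 + 7·0 + 2·2 + 12·2 + 5·3 = 52
Carlos: 1·1 + 9·2 + 7·3 + 2·3 + 12·1 + 5·1 = 63
Carlos has the highest Borda score (63).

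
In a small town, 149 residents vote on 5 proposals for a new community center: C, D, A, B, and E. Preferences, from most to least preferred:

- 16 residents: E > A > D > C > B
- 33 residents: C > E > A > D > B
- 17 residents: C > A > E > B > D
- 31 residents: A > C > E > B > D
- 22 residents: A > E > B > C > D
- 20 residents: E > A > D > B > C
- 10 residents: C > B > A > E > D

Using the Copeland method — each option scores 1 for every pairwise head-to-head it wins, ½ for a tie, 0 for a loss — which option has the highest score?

C: beats D, B, and E; loses to A → score 3.
D: loses to C, A, B, and E → score 0.
A: beats C, D, B, and E → score 4.
B: beats D; loses to C, A, and E → score 1.
E: beats D and B; loses to C and A → score 2.
A has the best pairwise record.

A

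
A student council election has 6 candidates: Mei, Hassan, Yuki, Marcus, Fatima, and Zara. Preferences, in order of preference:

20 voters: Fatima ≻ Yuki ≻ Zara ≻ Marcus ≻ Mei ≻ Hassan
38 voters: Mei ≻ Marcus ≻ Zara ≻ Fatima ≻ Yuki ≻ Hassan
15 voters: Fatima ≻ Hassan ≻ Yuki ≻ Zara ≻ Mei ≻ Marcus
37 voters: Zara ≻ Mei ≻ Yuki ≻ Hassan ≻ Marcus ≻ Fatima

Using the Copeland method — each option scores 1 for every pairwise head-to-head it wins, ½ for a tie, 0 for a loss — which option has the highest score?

Mei: beats Hassan, Yuki, Marcus, and Fatima; loses to Zara → score 4.
Hassan: loses to Mei, Yuki, Marcus, Fatima, and Zara → score 0.
Yuki: beats Hassan and Marcus; loses to Mei, Fatima, and Zara → score 2.
Marcus: beats Hassan and Fatima; loses to Mei, Yuki, and Zara → score 2.
Fatima: beats Hassan and Yuki; loses to Mei, Marcus, and Zara → score 2.
Zara: beats Mei, Hassan, Yuki, Marcus, and Fatima → score 5.
Zara has the best pairwise record.

Zara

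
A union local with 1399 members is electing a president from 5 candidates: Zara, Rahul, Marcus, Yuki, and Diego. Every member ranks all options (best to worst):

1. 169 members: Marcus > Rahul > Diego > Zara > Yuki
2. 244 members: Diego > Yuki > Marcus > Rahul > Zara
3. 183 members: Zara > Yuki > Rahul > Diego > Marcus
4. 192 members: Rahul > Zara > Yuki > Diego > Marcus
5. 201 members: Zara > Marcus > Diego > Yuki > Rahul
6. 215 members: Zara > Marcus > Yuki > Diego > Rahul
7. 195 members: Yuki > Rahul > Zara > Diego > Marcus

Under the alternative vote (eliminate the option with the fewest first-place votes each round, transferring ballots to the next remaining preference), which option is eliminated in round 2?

Yuki

Round 1: Zara 599, Rahul 192, Marcus 169, Yuki 195, Diego 244. Eliminate Marcus.
Round 2: Zara 599, Rahul 361, Yuki 195, Diego 244. Eliminate Yuki.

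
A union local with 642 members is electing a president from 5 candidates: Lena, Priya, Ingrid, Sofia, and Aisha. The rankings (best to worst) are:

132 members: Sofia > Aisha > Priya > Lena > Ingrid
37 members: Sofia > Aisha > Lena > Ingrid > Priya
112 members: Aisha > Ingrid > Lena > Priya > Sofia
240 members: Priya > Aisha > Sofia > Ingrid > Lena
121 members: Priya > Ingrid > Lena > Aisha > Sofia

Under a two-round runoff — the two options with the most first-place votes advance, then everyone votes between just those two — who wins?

Round 1 first-place votes: Lena 0, Priya 361, Ingrid 0, Sofia 169, Aisha 112.
Priya and Sofia advance.
Runoff: Priya is preferred to Sofia by 473 voters; Sofia by 169.
Priya wins the runoff.

Priya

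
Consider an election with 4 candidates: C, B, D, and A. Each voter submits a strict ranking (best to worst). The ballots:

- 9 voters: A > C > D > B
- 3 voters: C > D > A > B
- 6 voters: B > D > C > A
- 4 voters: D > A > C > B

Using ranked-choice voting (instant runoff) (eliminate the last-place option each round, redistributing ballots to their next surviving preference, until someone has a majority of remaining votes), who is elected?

D

Round 1: C 3, B 6, D 4, A 9. Eliminate C.
Round 2: B 6, D 7, A 9. Eliminate B.
Round 3: D 13, A 9. D has a majority.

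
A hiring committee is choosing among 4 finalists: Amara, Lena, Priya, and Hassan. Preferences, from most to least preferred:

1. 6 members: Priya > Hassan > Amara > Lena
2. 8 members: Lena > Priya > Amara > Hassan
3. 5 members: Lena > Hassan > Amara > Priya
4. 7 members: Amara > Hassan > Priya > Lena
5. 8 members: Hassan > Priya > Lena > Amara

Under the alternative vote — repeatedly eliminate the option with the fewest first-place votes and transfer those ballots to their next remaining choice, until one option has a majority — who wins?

Hassan

Round 1: Amara 7, Lena 13, Priya 6, Hassan 8. Eliminate Priya.
Round 2: Amara 7, Lena 13, Hassan 14. Eliminate Amara.
Round 3: Lena 13, Hassan 21. Hassan has a majority.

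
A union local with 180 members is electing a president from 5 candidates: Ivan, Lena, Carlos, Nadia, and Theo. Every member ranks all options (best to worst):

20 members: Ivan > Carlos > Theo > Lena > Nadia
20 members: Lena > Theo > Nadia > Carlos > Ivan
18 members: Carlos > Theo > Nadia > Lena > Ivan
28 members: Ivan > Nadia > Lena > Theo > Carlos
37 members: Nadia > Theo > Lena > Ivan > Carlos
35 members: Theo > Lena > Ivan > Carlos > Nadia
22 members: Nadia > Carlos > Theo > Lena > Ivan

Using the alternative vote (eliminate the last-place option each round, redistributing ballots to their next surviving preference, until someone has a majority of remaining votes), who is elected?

Round 1: Ivan 48, Lena 20, Carlos 18, Nadia 59, Theo 35. Eliminate Carlos.
Round 2: Ivan 48, Lena 20, Nadia 59, Theo 53. Eliminate Lena.
Round 3: Ivan 48, Nadia 59, Theo 73. Eliminate Ivan.
Round 4: Nadia 87, Theo 93. Theo has a majority.

Theo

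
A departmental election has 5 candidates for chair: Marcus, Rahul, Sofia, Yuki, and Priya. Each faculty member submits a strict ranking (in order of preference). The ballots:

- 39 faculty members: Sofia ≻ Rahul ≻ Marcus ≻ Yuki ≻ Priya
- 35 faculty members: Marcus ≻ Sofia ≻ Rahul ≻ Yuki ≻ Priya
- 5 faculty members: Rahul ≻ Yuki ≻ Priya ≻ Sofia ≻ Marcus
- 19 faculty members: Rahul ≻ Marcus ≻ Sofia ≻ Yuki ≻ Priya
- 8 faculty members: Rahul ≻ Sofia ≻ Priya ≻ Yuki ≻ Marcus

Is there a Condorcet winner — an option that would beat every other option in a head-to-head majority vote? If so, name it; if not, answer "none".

Checking pairwise contests:
Rahul beats Marcus 71–35.
Sofia beats Rahul 74–32.
Marcus beats Sofia 54–52.
Marcus beats Yuki 93–13.
Marcus beats Priya 93–13.
Every option loses at least one head-to-head, so there is no Condorcet winner.

none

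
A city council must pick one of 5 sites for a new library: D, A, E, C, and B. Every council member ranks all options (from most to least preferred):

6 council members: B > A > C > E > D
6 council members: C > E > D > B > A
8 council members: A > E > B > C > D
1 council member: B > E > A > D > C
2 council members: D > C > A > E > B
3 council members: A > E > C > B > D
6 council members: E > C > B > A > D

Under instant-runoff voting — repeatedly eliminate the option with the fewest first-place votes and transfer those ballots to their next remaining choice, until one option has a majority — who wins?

A

Round 1: D 2, A 11, E 6, C 6, B 7. Eliminate D.
Round 2: A 11, E 6, C 8, B 7. Eliminate E.
Round 3: A 11, C 14, B 7. Eliminate B.
Round 4: A 18, C 14. A has a majority.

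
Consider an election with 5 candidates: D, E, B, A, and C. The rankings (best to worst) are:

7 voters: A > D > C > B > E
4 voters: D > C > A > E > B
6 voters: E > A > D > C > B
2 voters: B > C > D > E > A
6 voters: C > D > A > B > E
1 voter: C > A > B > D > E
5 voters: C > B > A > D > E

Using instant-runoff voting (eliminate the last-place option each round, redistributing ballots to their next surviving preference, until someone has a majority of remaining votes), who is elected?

Round 1: D 4, E 6, B 2, A 7, C 12. Eliminate B.
Round 2: D 4, E 6, A 7, C 14. Eliminate D.
Round 3: E 6, A 7, C 18. C has a majority.

C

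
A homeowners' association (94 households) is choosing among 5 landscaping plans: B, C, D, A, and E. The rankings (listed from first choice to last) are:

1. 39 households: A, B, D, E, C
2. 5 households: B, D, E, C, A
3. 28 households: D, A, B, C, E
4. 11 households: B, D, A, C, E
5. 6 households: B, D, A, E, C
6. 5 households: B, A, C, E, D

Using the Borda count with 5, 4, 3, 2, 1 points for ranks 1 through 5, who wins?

A

B: 39·4 + 5·5 + 28·3 + 11·5 + 6·5 + 5·5 = 375
C: 39·1 + 5·2 + 28·2 + 11·2 + 6·1 + 5·3 = 148
D: 39·3 + 5·4 + 28·5 + 11·4 + 6·4 + 5·1 = 350
A: 39·5 + 5·1 + 28·4 + 11·3 + 6·3 + 5·4 = 383
E: 39·2 + 5·3 + 28·1 + 11·1 + 6·2 + 5·2 = 154
A has the highest Borda score (383).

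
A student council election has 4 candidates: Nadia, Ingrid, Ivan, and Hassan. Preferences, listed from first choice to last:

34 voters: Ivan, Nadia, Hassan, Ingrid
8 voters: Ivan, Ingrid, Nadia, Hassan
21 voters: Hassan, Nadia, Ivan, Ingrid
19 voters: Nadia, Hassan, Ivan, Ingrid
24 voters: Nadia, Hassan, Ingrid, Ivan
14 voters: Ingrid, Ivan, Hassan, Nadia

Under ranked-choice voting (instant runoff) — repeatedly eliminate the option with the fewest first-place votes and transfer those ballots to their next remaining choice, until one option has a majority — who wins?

Round 1: Nadia 43, Ingrid 14, Ivan 42, Hassan 21. Eliminate Ingrid.
Round 2: Nadia 43, Ivan 56, Hassan 21. Eliminate Hassan.
Round 3: Nadia 64, Ivan 56. Nadia has a majority.

Nadia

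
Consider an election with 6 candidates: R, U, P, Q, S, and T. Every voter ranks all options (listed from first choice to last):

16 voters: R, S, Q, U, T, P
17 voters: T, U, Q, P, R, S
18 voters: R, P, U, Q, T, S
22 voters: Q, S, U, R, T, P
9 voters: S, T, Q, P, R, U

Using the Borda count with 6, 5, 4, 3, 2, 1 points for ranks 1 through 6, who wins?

Q

R: 16·6 + 17·2 + 18·6 + 22·3 + 9·2 = 322
U: 16·3 + 17·5 + 18·4 + 22·4 + 9·1 = 302
P: 16·1 + 17·3 + 18·5 + 22·1 + 9·3 = 206
Q: 16·4 + 17·4 + 18·3 + 22·6 + 9·4 = 354
S: 16·5 + 17·1 + 18·1 + 22·5 + 9·6 = 279
T: 16·2 + 17·6 + 18·2 + 22·2 + 9·5 = 259
Q has the highest Borda score (354).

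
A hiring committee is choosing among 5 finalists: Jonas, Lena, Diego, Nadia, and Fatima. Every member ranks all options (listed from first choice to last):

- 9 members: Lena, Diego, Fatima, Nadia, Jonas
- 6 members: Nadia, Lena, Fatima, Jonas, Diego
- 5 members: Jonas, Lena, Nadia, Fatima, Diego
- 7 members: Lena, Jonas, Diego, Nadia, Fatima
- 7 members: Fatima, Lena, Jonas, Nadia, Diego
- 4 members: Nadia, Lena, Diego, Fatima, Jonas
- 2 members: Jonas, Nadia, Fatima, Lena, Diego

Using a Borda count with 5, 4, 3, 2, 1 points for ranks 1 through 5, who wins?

Jonas: 9·1 + 6·2 + 5·5 + 7·4 + 7·3 + 4·1 + 2·5 = 109
Lena: 9·5 + 6·4 + 5·4 + 7·5 + 7·4 + 4·4 + 2·2 = 172
Diego: 9·4 + 6·1 + 5·1 + 7·3 + 7·1 + 4·3 + 2·1 = 89
Nadia: 9·2 + 6·5 + 5·3 + 7·2 + 7·2 + 4·5 + 2·4 = 119
Fatima: 9·3 + 6·3 + 5·2 + 7·1 + 7·5 + 4·2 + 2·3 = 111
Lena has the highest Borda score (172).

Lena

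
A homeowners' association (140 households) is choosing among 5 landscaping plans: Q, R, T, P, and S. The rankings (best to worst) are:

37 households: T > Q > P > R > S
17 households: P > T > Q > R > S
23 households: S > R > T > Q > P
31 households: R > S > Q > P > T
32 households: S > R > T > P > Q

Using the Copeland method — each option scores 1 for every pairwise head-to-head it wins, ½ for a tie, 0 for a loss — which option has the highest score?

R

Q: beats P; loses to R, T, and S → score 1.
R: beats Q, T, P, and S → score 4.
T: beats Q and P; loses to R and S → score 2.
P: loses to Q, R, T, and S → score 0.
S: beats Q, T, and P; loses to R → score 3.
R has the best pairwise record.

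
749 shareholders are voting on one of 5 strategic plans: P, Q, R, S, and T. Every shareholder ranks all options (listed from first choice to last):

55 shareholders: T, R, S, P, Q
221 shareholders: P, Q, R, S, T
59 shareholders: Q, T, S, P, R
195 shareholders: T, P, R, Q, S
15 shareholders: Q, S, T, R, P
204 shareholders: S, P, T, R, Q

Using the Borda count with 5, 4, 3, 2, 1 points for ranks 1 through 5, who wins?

P

P: 55·2 + 221·5 + 59·2 + 195·4 + 15·1 + 204·4 = 2944
Q: 55·1 + 221·4 + 59·5 + 195·2 + 15·5 + 204·1 = 1903
R: 55·4 + 221·3 + 59·1 + 195·3 + 15·2 + 204·2 = 1965
S: 55·3 + 221·2 + 59·3 + 195·1 + 15·4 + 204·5 = 2059
T: 55·5 + 221·1 + 59·4 + 195·5 + 15·3 + 204·3 = 2364
P has the highest Borda score (2944).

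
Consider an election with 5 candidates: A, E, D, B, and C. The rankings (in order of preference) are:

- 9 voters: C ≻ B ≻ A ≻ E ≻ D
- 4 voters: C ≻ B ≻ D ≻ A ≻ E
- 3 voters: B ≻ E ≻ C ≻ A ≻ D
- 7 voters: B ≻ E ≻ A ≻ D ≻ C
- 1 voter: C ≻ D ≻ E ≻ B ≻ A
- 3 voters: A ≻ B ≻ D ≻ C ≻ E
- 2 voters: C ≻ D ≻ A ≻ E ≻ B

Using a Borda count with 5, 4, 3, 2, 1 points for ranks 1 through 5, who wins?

B

A: 9·3 + 4·2 + 3·2 + 7·3 + 1·1 + 3·5 + 2·3 = 84
E: 9·2 + 4·1 + 3·4 + 7·4 + 1·3 + 3·1 + 2·2 = 72
D: 9·1 + 4·3 + 3·1 + 7·2 + 1·4 + 3·3 + 2·4 = 59
B: 9·4 + 4·4 + 3·5 + 7·5 + 1·2 + 3·4 + 2·1 = 118
C: 9·5 + 4·5 + 3·3 + 7·1 + 1·5 + 3·2 + 2·5 = 102
B has the highest Borda score (118).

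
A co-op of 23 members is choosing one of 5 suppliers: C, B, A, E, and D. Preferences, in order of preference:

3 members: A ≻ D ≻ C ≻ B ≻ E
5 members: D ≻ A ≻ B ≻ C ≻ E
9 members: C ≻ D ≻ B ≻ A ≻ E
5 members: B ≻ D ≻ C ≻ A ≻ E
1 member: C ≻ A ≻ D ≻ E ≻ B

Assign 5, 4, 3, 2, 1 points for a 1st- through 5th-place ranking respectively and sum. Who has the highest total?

C: 3·3 + 5·2 + 9·5 + 5·3 + 1·5 = 84
B: 3·2 + 5·3 + 9·3 + 5·5 + 1·1 = 74
A: 3·5 + 5·4 + 9·2 + 5·2 + 1·4 = 67
E: 3·1 + 5·1 + 9·1 + 5·1 + 1·2 = 24
D: 3·4 + 5·5 + 9·4 + 5·4 + 1·3 = 96
D has the highest Borda score (96).

D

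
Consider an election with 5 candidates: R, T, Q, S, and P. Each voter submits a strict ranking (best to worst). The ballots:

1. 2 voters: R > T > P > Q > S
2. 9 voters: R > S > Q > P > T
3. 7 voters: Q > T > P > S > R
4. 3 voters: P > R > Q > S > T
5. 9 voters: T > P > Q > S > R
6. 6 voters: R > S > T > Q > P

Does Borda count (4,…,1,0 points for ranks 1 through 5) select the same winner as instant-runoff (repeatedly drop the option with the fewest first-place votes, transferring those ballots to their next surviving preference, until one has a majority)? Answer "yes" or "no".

no

Borda — scores: R 77, T 75, Q 78, S 64, P 66. Winner: Q.
Instant-runoff — R1 R 17, T 9, Q 7, S 0, P 3 (S out); R2 R 17, T 9, Q 7, P 3 (P out); R3 R 20, T 9, Q 7 (R winner). Winner: R.
The two methods disagree.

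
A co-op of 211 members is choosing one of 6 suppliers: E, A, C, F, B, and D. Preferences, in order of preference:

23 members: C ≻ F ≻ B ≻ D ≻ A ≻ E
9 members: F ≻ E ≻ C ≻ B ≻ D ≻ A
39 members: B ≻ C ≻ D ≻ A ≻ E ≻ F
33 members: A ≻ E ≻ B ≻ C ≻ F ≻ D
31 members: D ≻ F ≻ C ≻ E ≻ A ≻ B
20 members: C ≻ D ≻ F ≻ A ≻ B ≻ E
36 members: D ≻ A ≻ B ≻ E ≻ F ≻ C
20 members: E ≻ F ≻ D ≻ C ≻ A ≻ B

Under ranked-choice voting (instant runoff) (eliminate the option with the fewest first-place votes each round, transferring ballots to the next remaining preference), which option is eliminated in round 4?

Round 1: E 20, A 33, C 43, F 9, B 39, D 67. Eliminate F.
Round 2: E 29, A 33, C 43, B 39, D 67. Eliminate E.
Round 3: A 33, C 52, B 39, D 87. Eliminate A.
Round 4: C 52, B 72, D 87. Eliminate C.

C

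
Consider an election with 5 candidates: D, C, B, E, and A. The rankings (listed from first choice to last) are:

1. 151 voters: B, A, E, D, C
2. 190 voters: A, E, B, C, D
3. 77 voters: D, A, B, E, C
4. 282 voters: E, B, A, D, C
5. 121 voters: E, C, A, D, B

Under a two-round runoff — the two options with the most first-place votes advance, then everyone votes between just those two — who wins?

A

Round 1 first-place votes: D 77, C 0, B 151, E 403, A 190.
E and A advance.
Runoff: E is preferred to A by 403 voters; A by 418.
A wins the runoff.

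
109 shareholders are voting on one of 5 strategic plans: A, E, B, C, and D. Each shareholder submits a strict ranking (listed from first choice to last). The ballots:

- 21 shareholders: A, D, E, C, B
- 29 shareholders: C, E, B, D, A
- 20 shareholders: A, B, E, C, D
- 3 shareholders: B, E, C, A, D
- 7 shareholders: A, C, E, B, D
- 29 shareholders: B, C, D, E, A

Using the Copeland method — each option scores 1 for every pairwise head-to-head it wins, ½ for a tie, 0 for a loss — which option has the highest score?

C

A: loses to E, B, C, and D → score 0.
E: beats A, B, and D; loses to C → score 3.
B: beats A and D; loses to E and C → score 2.
C: beats A, E, B, and D → score 4.
D: beats A; loses to E, B, and C → score 1.
C has the best pairwise record.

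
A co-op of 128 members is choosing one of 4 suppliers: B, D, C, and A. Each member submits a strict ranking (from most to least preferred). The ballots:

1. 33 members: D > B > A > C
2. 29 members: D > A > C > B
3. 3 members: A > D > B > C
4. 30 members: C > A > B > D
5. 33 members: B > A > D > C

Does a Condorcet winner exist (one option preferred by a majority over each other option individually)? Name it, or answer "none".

none

Checking pairwise contests:
D beats B 65–63.
A beats D 66–62.
B beats C 69–59.
B beats A 66–62.
Every option loses at least one head-to-head, so there is no Condorcet winner.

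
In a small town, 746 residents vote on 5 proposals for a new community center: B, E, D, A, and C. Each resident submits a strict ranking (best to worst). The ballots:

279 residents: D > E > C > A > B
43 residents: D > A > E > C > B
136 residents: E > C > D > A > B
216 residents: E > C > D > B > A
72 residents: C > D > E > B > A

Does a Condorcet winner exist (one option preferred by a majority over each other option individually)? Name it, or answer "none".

Checking pairwise contests:
E beats B 746–0.
D beats E 394–352.
C beats D 424–322.
E beats A 703–43.
E beats C 674–72.
Every option loses at least one head-to-head, so there is no Condorcet winner.

none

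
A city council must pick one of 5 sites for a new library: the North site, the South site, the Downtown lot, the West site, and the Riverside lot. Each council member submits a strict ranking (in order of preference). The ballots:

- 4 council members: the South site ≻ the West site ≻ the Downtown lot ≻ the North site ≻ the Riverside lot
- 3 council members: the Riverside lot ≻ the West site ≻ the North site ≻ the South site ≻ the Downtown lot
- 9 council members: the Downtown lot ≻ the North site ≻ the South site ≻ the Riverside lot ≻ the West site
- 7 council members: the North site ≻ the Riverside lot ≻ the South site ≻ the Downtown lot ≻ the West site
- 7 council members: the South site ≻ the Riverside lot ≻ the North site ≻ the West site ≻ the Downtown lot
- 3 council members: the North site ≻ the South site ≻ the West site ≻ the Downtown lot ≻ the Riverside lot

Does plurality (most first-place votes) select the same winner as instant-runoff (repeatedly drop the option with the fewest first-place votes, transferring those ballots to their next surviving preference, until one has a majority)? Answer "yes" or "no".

Plurality — first-place votes: the North site 10, the South site 11, the Downtown lot 9, the West site 0, the Riverside lot 3. Winner: the South site.
Instant-runoff — R1 the North site 10, the South site 11, the Downtown lot 9, the West site 0, the Riverside lot 3 (the West site out); R2 the North site 10, the South site 11, the Downtown lot 9, the Riverside lot 3 (the Riverside lot out); R3 the North site 13, the South site 11, the Downtown lot 9 (the Downtown lot out); R4 the North site 22, the South site 11 (the North site winner). Winner: the North site.
The two methods disagree.

no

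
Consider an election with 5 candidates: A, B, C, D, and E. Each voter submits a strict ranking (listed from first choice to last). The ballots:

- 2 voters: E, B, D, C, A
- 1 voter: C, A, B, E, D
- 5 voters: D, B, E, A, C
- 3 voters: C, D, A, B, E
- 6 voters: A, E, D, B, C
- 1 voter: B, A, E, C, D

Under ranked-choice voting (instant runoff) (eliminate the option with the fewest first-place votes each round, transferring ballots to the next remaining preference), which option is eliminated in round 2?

Round 1: A 6, B 1, C 4, D 5, E 2. Eliminate B.
Round 2: A 7, C 4, D 5, E 2. Eliminate E.

E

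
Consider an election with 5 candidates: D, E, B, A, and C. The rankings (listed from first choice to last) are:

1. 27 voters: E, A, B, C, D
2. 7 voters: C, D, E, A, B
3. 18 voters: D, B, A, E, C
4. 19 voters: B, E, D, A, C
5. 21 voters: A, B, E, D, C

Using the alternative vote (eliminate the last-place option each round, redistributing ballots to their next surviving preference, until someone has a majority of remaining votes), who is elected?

Round 1: D 18, E 27, B 19, A 21, C 7. Eliminate C.
Round 2: D 25, E 27, B 19, A 21. Eliminate B.
Round 3: D 25, E 46, A 21. Eliminate A.
Round 4: D 25, E 67. E has a majority.

E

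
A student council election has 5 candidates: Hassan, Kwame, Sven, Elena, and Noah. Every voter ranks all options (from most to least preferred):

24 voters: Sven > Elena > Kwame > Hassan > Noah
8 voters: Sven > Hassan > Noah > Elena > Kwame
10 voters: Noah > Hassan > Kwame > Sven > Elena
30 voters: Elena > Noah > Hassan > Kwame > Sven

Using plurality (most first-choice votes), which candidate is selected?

Sven

First-place votes: Hassan 0, Kwame 0, Sven 32, Elena 30, Noah 10.
Sven has the most first-place votes.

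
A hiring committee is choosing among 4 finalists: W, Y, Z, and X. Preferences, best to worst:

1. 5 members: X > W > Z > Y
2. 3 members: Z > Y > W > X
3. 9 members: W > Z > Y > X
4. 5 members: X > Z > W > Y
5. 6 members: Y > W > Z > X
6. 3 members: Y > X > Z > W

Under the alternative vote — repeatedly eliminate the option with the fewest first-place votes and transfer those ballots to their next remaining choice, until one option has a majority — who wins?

Round 1: W 9, Y 9, Z 3, X 10. Eliminate Z.
Round 2: W 9, Y 12, X 10. Eliminate W.
Round 3: Y 21, X 10. Y has a majority.

Y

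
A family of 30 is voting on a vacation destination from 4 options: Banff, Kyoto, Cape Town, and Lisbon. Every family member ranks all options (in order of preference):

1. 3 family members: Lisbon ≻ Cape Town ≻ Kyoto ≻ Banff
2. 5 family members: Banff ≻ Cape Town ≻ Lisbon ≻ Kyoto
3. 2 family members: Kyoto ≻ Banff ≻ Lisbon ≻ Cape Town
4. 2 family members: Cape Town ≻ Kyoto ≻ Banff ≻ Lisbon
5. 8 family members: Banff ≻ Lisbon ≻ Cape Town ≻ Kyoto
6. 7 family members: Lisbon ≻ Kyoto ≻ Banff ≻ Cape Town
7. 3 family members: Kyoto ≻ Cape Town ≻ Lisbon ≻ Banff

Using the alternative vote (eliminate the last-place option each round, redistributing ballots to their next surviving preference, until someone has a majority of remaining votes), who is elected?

Banff

Round 1: Banff 13, Kyoto 5, Cape Town 2, Lisbon 10. Eliminate Cape Town.
Round 2: Banff 13, Kyoto 7, Lisbon 10. Eliminate Kyoto.
Round 3: Banff 17, Lisbon 13. Banff has a majority.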